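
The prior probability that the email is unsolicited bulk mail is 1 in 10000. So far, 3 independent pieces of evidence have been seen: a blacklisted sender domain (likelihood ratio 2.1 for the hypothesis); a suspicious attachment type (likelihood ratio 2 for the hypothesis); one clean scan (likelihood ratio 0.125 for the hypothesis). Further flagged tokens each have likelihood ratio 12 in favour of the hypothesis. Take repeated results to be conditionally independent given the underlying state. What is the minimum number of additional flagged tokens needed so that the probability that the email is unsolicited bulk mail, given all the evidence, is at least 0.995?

Prior odds = 0.0001/0.9999 = 1/9999.
Combined Bayes factor of the evidence already in hand = 2.1 × 2 × 0.125 = 0.525.
Odds after that evidence = (1/9999) × 0.525 = 7/133320.
Target odds = 0.995/0.005 = 199.
Need 12ⁿ ≥ 199 ÷ (7/133320) = 26530680/7.
12⁶ = 2985984 falls short of 26530680/7 but 12⁷ = 35831808 reaches it, so n = 7.

7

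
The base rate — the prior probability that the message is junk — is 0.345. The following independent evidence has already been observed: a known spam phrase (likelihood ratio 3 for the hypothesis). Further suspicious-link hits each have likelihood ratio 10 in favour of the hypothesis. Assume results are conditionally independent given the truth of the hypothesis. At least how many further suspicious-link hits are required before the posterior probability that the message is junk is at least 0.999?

3

Prior odds = 0.345/0.655 = 69/131.
Bayes factor of the evidence already in hand = 3.
Odds after that evidence = (69/131) × 3 = 207/131.
Target odds = 0.999/0.001 = 999.
Need 10ⁿ ≥ 999 ÷ (207/131) = 14541/23.
10² = 100 falls short of 14541/23 but 10³ = 1000 reaches it, so n = 3.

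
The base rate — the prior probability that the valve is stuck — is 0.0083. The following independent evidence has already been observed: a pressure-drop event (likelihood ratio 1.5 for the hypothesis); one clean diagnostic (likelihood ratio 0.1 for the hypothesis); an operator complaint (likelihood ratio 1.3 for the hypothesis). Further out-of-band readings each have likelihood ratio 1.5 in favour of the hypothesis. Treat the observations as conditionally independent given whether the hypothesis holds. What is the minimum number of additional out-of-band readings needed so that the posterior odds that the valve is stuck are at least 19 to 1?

24

Prior odds = 0.0083/0.9917 = 83/9917.
Combined Bayes factor of the evidence already in hand = 1.5 × 0.1 × 1.3 = 0.195.
Odds after that evidence = (83/9917) × 0.195 = 3237/1983400.
Target odds = 19.
Need 1.5ⁿ ≥ 19 ÷ (3237/1983400) = 37684600/3237.
1.5²³ ≈11222.7 falls short of 37684600/3237 but 1.5²⁴ ≈16834.1 reaches it, so n = 24.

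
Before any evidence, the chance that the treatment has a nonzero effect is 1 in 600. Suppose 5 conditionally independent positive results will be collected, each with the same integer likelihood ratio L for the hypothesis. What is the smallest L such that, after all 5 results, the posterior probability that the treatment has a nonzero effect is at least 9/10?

6

Prior odds = (1/600)/(599/600) = 1/599.
Target odds = 0.9/0.1 = 9.
Need L⁵ ≥ 9 ÷ (1/599) = 5391.
5⁵ = 3125 < 5391 ≤ 7776 = 6⁵, so L = 6.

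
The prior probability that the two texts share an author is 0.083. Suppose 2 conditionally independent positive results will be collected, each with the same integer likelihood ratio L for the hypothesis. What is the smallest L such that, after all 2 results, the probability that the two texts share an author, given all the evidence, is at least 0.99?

Prior odds = 0.083/0.917 = 83/917.
Target odds = 0.99/0.01 = 99.
Need L² ≥ 99 ÷ (83/917) = 90783/83.
33² = 1089 < 90783/83 ≤ 1156 = 34², so L = 34.

34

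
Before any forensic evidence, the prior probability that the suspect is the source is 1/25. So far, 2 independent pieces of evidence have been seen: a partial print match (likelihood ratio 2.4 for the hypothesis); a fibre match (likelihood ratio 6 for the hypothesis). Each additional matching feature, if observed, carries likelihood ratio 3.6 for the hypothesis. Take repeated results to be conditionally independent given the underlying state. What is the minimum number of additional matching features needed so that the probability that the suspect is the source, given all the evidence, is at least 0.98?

Prior odds = 0.04/0.96 = 1/24.
Combined Bayes factor of the evidence already in hand = 2.4 × 6 = 14.4.
Odds after that evidence = (1/24) × 14.4 = 0.6.
Target odds = 0.98/0.02 = 49.
Need 3.6ⁿ ≥ 49 ÷ 0.6 = 245/3.
3.6³ = 46.656 falls short of 245/3 but 3.6⁴ = 167.9616 reaches it, so n = 4.

4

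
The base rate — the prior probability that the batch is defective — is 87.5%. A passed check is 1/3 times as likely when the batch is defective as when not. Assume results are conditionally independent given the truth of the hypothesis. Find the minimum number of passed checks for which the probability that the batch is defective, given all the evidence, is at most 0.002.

Prior odds = 0.875/0.125 = 7.
Likelihood ratio per passed check = 1/3.
Target posterior odds = 0.002/0.998 = 1/499.
Require (1/3)ⁿ ≤ 1/499 ÷ 7 = 1/3493.
(1/3)⁷ = 1/2187 is still above 1/3493 but (1/3)⁸ = 1/6561 is at or below it, so n = 8.

8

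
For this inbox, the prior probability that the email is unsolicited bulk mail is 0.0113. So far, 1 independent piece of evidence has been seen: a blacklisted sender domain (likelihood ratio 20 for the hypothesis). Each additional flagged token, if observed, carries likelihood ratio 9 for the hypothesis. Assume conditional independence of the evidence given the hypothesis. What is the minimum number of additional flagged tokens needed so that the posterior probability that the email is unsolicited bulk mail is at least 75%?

Prior odds = 0.0113/0.9887 = 113/9887.
Bayes factor of the evidence already in hand = 20.
Odds after that evidence = (113/9887) × 20 = 2260/9887.
Target odds = 0.75/0.25 = 3.
Need 9ⁿ ≥ 3 ÷ (2260/9887) = 29661/2260.
9¹ = 9 falls short of 29661/2260 but 9² = 81 reaches it, so n = 2.

2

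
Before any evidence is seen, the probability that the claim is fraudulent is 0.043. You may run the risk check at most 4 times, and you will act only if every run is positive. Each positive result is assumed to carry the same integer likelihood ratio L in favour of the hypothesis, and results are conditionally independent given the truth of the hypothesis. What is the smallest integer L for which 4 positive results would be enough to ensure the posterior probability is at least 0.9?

Prior odds = 0.043/0.957 = 43/957.
Target odds = 0.9/0.1 = 9.
Need L⁴ ≥ 9 ÷ (43/957) = 8613/43.
3⁴ = 81 < 8613/43 ≤ 256 = 4⁴, so L = 4.

4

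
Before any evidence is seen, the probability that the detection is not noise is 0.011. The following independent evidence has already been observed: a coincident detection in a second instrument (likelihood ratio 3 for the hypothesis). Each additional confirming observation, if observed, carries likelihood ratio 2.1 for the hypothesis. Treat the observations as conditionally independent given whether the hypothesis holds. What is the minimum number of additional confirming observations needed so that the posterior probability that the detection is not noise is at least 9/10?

8

Prior odds = 0.011/0.989 = 11/989.
Bayes factor of the evidence already in hand = 3.
Odds after that evidence = (11/989) × 3 = 33/989.
Target odds = 0.9/0.1 = 9.
Need 2.1ⁿ ≥ 9 ÷ (33/989) = 2967/11.
2.1⁷ ≈180.109 falls short of 2967/11 but 2.1⁸ ≈378.229 reaches it, so n = 8.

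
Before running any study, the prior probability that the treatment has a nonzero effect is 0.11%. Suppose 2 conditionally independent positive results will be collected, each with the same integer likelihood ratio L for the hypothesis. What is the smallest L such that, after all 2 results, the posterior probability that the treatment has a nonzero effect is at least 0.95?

132

Prior odds = 0.0011/0.9989 = 11/9989.
Target odds = 0.95/0.05 = 19.
Need L² ≥ 19 ÷ (11/9989) = 189791/11.
131² = 17161 < 189791/11 ≤ 17424 = 132², so L = 132.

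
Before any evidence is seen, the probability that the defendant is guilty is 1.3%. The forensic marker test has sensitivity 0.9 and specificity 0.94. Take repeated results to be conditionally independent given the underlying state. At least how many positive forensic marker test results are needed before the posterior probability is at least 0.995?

Prior odds = 0.013/0.987 = 13/987.
False-positive rate = 1 − 0.94 = 0.06; likelihood ratio of a positive = 0.9/0.06 = 15.
Target odds: 0.995 ÷ 0.005 = 199.
Require 15ⁿ ≥ 199 ÷ (13/987) = 196413/13.
15³ = 3375 falls short of 196413/13 but 15⁴ = 50625 reaches it, so n = 4.

4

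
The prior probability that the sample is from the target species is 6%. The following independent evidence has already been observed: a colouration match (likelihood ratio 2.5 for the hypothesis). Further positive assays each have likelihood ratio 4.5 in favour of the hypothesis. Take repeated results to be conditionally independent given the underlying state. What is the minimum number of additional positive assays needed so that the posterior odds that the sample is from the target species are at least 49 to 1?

Prior odds = 0.06/0.94 = 3/47.
Bayes factor of the evidence already in hand = 2.5.
Odds after that evidence = (3/47) × 2.5 = 15/94.
Target odds = 49.
Need 4.5ⁿ ≥ 49 ÷ (15/94) = 4606/15.
4.5³ = 91.125 falls short of 4606/15 but 4.5⁴ = 410.0625 reaches it, so n = 4.

4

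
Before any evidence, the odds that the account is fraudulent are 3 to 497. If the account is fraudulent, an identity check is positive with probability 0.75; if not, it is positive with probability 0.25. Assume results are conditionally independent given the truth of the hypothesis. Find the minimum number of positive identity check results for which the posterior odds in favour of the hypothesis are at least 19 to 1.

Prior odds = 3/497.
Likelihood ratio of a positive = 0.75/0.25 = 3.
Target odds = 19.
Need (3/497) × 3ⁿ ≥ 19, i.e. 3ⁿ ≥ 9443/3.
3⁷ = 2187 falls short of 9443/3 but 3⁸ = 6561 reaches it, so n = 8.

8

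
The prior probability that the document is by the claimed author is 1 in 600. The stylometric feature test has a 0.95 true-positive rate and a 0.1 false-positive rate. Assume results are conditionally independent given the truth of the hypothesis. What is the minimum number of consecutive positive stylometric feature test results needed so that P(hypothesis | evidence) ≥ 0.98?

Prior odds: (1/600) ÷ (599/600) = 1/599.
Likelihood ratio of a positive result = 0.95/0.1 = 9.5.
Target posterior odds = 0.98/0.02 = 49.
Need (1/599) × 9.5ⁿ ≥ 49, i.e. 9.5ⁿ ≥ 29351.
9.5⁴ = 8145.0625 falls short of 29351 but 9.5⁵ = 77378.09375 reaches it, so n = 5.

5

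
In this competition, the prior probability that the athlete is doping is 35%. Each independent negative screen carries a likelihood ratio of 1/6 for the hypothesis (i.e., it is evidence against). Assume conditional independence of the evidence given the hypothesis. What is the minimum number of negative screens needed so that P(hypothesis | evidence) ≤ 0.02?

2

Prior odds: 0.35 ÷ 0.65 = 7/13.
Likelihood ratio per negative screen = 1/6.
Target posterior odds = 0.02/0.98 = 1/49.
Require (1/6)ⁿ ≤ 1/49 ÷ (7/13) = 13/343.
(1/6)¹ = 1/6 is still above 13/343 but (1/6)² = 1/36 is at or below it, so n = 2.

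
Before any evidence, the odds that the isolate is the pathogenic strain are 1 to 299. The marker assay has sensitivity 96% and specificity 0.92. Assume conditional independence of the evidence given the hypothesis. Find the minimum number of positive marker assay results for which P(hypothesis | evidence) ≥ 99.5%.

Prior odds = 1/299.
False-positive rate = 1 − 0.92 = 0.08; likelihood ratio of a positive = 0.96/0.08 = 12.
Target odds: 0.995 ÷ 0.005 = 199.
Require 12ⁿ ≥ 199 ÷ (1/299) = 59501.
12⁴ = 20736 falls short of 59501 but 12⁵ = 248832 reaches it, so n = 5.

5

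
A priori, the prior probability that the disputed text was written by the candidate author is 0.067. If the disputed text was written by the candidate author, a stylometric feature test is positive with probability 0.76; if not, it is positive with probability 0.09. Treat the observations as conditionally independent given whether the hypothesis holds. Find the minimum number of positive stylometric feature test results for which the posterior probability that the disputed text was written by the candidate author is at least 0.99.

Prior odds: 0.067 ÷ 0.933 = 67/933.
Likelihood ratio of a positive = 0.76/0.09 = 76/9.
Target odds: 0.99 ÷ 0.01 = 99.
Need (67/933) × (76/9)ⁿ ≥ 99, i.e. (76/9)ⁿ ≥ 92367/67.
(76/9)³ = 438976/729 falls short of 92367/67 but (76/9)⁴ = 33362176/6561 reaches it, so n = 4.

4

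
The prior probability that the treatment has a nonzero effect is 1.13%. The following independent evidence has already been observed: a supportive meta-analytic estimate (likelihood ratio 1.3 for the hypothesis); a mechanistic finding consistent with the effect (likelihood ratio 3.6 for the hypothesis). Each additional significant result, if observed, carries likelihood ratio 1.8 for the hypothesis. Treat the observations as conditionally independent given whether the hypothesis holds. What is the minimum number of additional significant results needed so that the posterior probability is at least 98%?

Prior odds = 0.0113/0.9887 = 113/9887.
Combined Bayes factor of the evidence already in hand = 1.3 × 3.6 = 4.68.
Odds after that evidence = (113/9887) × 4.68 = 13221/247175.
Target odds = 0.98/0.02 = 49.
Need 1.8ⁿ ≥ 49 ÷ (13221/247175) = 12111575/13221.
1.8¹¹ ≈642.684 falls short of 12111575/13221 but 1.8¹² ≈1156.83 reaches it, so n = 12.

12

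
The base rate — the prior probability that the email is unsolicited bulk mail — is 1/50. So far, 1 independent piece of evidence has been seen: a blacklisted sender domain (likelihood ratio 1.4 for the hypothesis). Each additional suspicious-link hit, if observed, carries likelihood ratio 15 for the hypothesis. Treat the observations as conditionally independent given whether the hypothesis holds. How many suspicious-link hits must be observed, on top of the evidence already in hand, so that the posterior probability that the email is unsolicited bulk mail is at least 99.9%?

Prior odds = 0.02/0.98 = 1/49.
Bayes factor of the evidence already in hand = 1.4.
Odds after that evidence = (1/49) × 1.4 = 1/35.
Target odds = 0.999/0.001 = 999.
Need 15ⁿ ≥ 999 ÷ (1/35) = 34965.
15³ = 3375 falls short of 34965 but 15⁴ = 50625 reaches it, so n = 4.

4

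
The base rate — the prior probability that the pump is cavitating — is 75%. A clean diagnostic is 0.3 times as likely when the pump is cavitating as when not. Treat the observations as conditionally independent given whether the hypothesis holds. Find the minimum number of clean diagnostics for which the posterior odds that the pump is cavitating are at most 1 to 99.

Prior odds = 0.75/0.25 = 3.
Likelihood ratio per clean diagnostic = 0.3.
Target odds = 1/99.
Need 3 × 0.3ⁿ ≤ 1/99, i.e. 0.3ⁿ ≤ 1/297.
0.3⁴ = 0.0081 is still above 1/297 but 0.3⁵ = 243/100000 is at or below it, so n = 5.

5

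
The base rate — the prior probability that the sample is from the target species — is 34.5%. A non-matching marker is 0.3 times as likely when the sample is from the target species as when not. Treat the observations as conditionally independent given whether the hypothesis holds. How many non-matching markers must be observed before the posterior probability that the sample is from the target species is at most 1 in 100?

4

Prior odds: 0.345 ÷ 0.655 = 69/131.
Likelihood ratio per non-matching marker = 0.3.
Target posterior odds = 0.01/0.99 = 1/99.
Require 0.3ⁿ ≤ 1/99 ÷ (69/131) = 131/6831.
0.3³ = 0.027 is still above 131/6831 but 0.3⁴ = 0.0081 is at or below it, so n = 4.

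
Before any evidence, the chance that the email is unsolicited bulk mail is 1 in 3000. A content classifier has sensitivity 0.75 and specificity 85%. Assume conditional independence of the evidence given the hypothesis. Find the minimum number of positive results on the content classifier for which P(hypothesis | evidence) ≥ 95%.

7

Prior odds: (1/3000) ÷ (2999/3000) = 1/2999.
False-positive rate = 1 − 0.85 = 0.15; likelihood ratio of a positive = 0.75/0.15 = 5.
Target posterior odds = 0.95/0.05 = 19.
Need (1/2999) × 5ⁿ ≥ 19, i.e. 5ⁿ ≥ 56981.
5⁶ = 15625 falls short of 56981 but 5⁷ = 78125 reaches it, so n = 7.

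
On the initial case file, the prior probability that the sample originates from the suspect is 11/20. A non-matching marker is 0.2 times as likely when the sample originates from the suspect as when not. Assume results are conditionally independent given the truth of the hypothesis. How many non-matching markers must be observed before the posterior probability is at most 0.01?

Prior odds = 0.55/0.45 = 11/9.
Likelihood ratio per non-matching marker = 0.2.
Target posterior odds = 0.01/0.99 = 1/99.
Need (11/9) × 0.2ⁿ ≤ 1/99, i.e. 0.2ⁿ ≤ 1/121.
0.2² = 0.04 is still above 1/121 but 0.2³ = 0.008 is at or below it, so n = 3.

3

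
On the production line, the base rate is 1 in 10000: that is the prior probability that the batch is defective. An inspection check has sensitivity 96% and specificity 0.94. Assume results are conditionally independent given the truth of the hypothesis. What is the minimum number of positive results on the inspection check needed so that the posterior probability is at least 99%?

Prior odds: 0.0001 ÷ 0.9999 = 1/9999.
False-positive rate = 1 − 0.94 = 0.06; likelihood ratio of a positive = 0.96/0.06 = 16.
Target posterior odds = 0.99/0.01 = 99.
Require 16ⁿ ≥ 99 ÷ (1/9999) = 989901.
16⁴ = 65536 falls short of 989901 but 16⁵ = 1048576 reaches it, so n = 5.

5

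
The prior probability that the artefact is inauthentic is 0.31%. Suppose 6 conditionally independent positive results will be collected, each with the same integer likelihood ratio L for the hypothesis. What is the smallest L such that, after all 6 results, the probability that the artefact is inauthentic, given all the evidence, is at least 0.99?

Prior odds = 0.0031/0.9969 = 31/9969.
Target odds = 0.99/0.01 = 99.
Need L⁶ ≥ 99 ÷ (31/9969) = 986931/31.
5⁶ = 15625 < 986931/31 ≤ 46656 = 6⁶, so L = 6.

6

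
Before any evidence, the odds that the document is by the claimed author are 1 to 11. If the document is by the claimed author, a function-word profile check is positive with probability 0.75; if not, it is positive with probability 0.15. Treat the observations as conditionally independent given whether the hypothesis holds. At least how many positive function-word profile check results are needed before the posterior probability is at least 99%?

Prior odds = 1/11.
Likelihood ratio of a positive = 0.75/0.15 = 5.
Target odds: 0.99 ÷ 0.01 = 99.
Require 5ⁿ ≥ 99 ÷ (1/11) = 1089.
5⁴ = 625 falls short of 1089 but 5⁵ = 3125 reaches it, so n = 5.

5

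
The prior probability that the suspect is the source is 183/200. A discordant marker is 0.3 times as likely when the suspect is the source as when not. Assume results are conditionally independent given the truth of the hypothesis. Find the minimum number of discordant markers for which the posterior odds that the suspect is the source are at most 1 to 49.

6

Prior odds: 0.915 ÷ 0.085 = 183/17.
Likelihood ratio per discordant marker = 0.3.
Target odds = 1/49.
Need (183/17) × 0.3ⁿ ≤ 1/49, i.e. 0.3ⁿ ≤ 17/8967.
0.3⁵ = 243/100000 is still above 17/8967 but 0.3⁶ = 729/1000000 is at or below it, so n = 6.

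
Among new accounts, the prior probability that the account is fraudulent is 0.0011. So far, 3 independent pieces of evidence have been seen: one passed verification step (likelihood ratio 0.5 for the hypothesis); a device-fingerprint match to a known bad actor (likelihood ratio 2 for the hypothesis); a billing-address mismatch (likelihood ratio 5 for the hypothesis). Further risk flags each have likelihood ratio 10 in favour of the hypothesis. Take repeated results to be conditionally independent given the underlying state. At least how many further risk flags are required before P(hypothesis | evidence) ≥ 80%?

Prior odds = 0.0011/0.9989 = 11/9989.
Combined Bayes factor of the evidence already in hand = 0.5 × 2 × 5 = 5.
Odds after that evidence = (11/9989) × 5 = 55/9989.
Target odds = 0.8/0.2 = 4.
Need 10ⁿ ≥ 4 ÷ (55/9989) = 39956/55.
10² = 100 falls short of 39956/55 but 10³ = 1000 reaches it, so n = 3.

3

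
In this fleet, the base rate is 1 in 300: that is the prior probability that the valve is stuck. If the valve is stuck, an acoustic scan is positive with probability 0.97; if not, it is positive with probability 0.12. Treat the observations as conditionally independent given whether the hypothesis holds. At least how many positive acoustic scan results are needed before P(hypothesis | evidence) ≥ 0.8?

4

Prior odds = (1/300)/(299/300) = 1/299.
Likelihood ratio of a positive = 0.97/0.12 = 97/12.
Target odds: 0.8 ÷ 0.2 = 4.
Need (1/299) × (97/12)ⁿ ≥ 4, i.e. (97/12)ⁿ ≥ 1196.
(97/12)³ = 912673/1728 falls short of 1196 but (97/12)⁴ = 88529281/20736 reaches it, so n = 4.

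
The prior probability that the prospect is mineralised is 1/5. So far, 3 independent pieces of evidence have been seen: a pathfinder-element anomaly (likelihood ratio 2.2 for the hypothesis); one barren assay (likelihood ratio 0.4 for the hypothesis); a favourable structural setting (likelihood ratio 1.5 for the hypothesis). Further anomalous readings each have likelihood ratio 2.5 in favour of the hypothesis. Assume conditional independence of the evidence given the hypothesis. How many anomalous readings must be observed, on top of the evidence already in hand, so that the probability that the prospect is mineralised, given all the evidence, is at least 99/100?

7

Prior odds = 0.2/0.8 = 0.25.
Combined Bayes factor of the evidence already in hand = 2.2 × 0.4 × 1.5 = 1.32.
Odds after that evidence = 0.25 × 1.32 = 0.33.
Target odds = 0.99/0.01 = 99.
Need 2.5ⁿ ≥ 99 ÷ 0.33 = 300.
2.5⁶ = 244.140625 falls short of 300 but 2.5⁷ = 610.3515625 reaches it, so n = 7.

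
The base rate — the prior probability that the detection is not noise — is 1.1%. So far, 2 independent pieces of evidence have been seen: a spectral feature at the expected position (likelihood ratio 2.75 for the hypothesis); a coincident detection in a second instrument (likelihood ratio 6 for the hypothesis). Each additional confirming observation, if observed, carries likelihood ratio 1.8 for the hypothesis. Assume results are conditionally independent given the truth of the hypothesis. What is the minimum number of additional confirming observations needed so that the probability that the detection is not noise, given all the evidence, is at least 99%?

11

Prior odds = 0.011/0.989 = 11/989.
Combined Bayes factor of the evidence already in hand = 2.75 × 6 = 16.5.
Odds after that evidence = (11/989) × 16.5 = 363/1978.
Target odds = 0.99/0.01 = 99.
Need 1.8ⁿ ≥ 99 ÷ (363/1978) = 5934/11.
1.8¹⁰ ≈357.047 falls short of 5934/11 but 1.8¹¹ ≈642.684 reaches it, so n = 11.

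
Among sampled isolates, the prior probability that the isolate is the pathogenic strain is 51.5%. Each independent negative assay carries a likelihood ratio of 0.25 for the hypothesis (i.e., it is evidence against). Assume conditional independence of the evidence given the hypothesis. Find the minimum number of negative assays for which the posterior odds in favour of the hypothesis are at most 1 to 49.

Prior odds: 0.515 ÷ 0.485 = 103/97.
Likelihood ratio per negative assay = 0.25.
Target odds = 1/49.
Require 0.25ⁿ ≤ 1/49 ÷ (103/97) = 97/5047.
0.25² = 0.0625 is still above 97/5047 but 0.25³ = 0.015625 is at or below it, so n = 3.

3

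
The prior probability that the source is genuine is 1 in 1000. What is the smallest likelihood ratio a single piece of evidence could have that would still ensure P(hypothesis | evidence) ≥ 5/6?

4995

Prior odds = 0.001/0.999 = 1/999.
Target odds = (5/6)/(1/6) = 5.
Required Bayes factor = 5 ÷ (1/999) = 4995.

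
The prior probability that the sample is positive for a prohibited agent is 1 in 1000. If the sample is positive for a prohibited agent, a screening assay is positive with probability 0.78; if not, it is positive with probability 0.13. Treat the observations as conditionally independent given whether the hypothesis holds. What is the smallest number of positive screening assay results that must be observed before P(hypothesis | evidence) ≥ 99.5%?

Prior odds = 0.001/0.999 = 1/999.
Likelihood ratio of a positive = 0.78/0.13 = 6.
Target posterior odds = 0.995/0.005 = 199.
Need (1/999) × 6ⁿ ≥ 199, i.e. 6ⁿ ≥ 198801.
6⁶ = 46656 falls short of 198801 but 6⁷ = 279936 reaches it, so n = 7.

7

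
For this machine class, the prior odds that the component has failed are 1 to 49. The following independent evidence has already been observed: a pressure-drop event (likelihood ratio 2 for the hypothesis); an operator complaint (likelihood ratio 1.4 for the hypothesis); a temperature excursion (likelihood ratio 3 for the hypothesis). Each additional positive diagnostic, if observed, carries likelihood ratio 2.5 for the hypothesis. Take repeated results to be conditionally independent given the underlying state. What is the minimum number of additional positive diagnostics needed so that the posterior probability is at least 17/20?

4

Prior odds = 1/49.
Combined Bayes factor of the evidence already in hand = 2 × 1.4 × 3 = 8.4.
Odds after that evidence = (1/49) × 8.4 = 6/35.
Target odds = 0.85/0.15 = 17/3.
Need 2.5ⁿ ≥ 17/3 ÷ (6/35) = 595/18.
2.5³ = 15.625 falls short of 595/18 but 2.5⁴ = 39.0625 reaches it, so n = 4.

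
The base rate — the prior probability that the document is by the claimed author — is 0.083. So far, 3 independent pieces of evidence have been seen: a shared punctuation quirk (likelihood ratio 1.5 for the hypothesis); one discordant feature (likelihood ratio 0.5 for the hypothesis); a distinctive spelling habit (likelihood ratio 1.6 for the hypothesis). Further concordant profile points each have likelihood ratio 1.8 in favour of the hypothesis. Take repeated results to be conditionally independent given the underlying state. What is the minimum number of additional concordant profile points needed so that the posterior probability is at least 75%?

6

Prior odds = 0.083/0.917 = 83/917.
Combined Bayes factor of the evidence already in hand = 1.5 × 0.5 × 1.6 = 1.2.
Odds after that evidence = (83/917) × 1.2 = 498/4585.
Target odds = 0.75/0.25 = 3.
Need 1.8ⁿ ≥ 3 ÷ (498/4585) = 4585/166.
1.8⁵ = 18.89568 falls short of 4585/166 but 1.8⁶ = 531441/15625 reaches it, so n = 6.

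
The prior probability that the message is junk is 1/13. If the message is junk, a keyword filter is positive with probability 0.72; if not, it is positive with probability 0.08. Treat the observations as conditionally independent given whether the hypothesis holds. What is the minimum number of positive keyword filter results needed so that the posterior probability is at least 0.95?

Prior odds: (1/13) ÷ (12/13) = 1/12.
Likelihood ratio of a positive = 0.72/0.08 = 9.
Target posterior odds = 0.95/0.05 = 19.
Require 9ⁿ ≥ 19 ÷ (1/12) = 228.
9² = 81 falls short of 228 but 9³ = 729 reaches it, so n = 3.

3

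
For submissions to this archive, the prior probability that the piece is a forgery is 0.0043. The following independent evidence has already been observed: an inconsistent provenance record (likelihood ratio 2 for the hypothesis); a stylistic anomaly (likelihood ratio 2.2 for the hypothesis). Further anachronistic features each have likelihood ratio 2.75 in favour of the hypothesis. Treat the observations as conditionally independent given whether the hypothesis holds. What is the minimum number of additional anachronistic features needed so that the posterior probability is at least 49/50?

Prior odds = 0.0043/0.9957 = 43/9957.
Combined Bayes factor of the evidence already in hand = 2 × 2.2 = 4.4.
Odds after that evidence = (43/9957) × 4.4 = 946/49785.
Target odds = 0.98/0.02 = 49.
Need 2.75ⁿ ≥ 49 ÷ (946/49785) = 2439465/946.
2.75⁷ = 19487171/16384 falls short of 2439465/946 but 2.75⁸ = 214358881/65536 reaches it, so n = 8.

8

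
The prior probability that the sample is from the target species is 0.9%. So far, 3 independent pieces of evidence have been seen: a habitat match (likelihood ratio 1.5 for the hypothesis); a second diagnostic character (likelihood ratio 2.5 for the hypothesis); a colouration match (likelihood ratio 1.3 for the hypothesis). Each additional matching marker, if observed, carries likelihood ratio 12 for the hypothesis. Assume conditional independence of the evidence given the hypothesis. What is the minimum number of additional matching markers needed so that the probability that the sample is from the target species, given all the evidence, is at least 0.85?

2

Prior odds = 0.009/0.991 = 9/991.
Combined Bayes factor of the evidence already in hand = 1.5 × 2.5 × 1.3 = 4.875.
Odds after that evidence = (9/991) × 4.875 = 351/7928.
Target odds = 0.85/0.15 = 17/3.
Need 12ⁿ ≥ 17/3 ÷ (351/7928) = 134776/1053.
12¹ = 12 falls short of 134776/1053 but 12² = 144 reaches it, so n = 2.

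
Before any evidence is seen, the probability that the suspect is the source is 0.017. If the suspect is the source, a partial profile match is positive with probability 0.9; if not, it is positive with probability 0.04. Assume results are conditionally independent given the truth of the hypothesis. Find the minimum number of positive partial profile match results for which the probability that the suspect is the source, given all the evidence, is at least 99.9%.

Prior odds: 0.017 ÷ 0.983 = 17/983.
Likelihood ratio of a positive = 0.9/0.04 = 22.5.
Target odds: 0.999 ÷ 0.001 = 999.
Require 22.5ⁿ ≥ 999 ÷ (17/983) = 982017/17.
22.5³ = 11390.625 falls short of 982017/17 but 22.5⁴ = 256289.0625 reaches it, so n = 4.

4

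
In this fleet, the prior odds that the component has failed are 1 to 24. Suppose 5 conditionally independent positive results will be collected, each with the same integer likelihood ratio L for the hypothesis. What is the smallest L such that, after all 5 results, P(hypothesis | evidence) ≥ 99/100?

5

Prior odds = 1/24.
Target odds = 0.99/0.01 = 99.
Need L⁵ ≥ 99 ÷ (1/24) = 2376.
4⁵ = 1024 < 2376 ≤ 3125 = 5⁵, so L = 5.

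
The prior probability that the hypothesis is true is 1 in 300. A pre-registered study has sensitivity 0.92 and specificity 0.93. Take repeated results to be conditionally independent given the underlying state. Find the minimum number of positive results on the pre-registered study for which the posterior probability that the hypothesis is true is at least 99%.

Prior odds = (1/300)/(299/300) = 1/299.
False-positive rate = 1 − 0.93 = 0.07; likelihood ratio of a positive = 0.92/0.07 = 92/7.
Target posterior odds = 0.99/0.01 = 99.
Require (92/7)ⁿ ≥ 99 ÷ (1/299) = 29601.
(92/7)³ = 778688/343 falls short of 29601 but (92/7)⁴ = 71639296/2401 reaches it, so n = 4.

4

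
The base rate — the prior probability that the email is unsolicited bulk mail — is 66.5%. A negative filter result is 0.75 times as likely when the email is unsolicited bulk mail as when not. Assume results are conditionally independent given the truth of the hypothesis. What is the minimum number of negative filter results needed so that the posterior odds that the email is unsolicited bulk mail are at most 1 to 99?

19

Prior odds: 0.665 ÷ 0.335 = 133/67.
Likelihood ratio per negative filter result = 0.75.
Target odds = 1/99.
Need (133/67) × 0.75ⁿ ≤ 1/99, i.e. 0.75ⁿ ≤ 67/13167.
0.75¹⁸ ≈0.00563771 is still above 67/13167 but 0.75¹⁹ ≈0.00422828 is at or below it, so n = 19.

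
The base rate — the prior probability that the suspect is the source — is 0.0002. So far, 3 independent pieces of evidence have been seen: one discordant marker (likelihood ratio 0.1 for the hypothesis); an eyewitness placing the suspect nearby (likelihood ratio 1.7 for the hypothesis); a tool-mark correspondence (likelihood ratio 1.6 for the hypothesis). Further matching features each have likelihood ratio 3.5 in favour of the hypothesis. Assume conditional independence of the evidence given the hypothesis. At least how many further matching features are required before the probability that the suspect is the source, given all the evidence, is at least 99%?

Prior odds = 0.0002/0.9998 = 1/4999.
Combined Bayes factor of the evidence already in hand = 0.1 × 1.7 × 1.6 = 0.272.
Odds after that evidence = (1/4999) × 0.272 = 34/624875.
Target odds = 0.99/0.01 = 99.
Need 3.5ⁿ ≥ 99 ÷ (34/624875) = 61862625/34.
3.5¹¹ ≈965492 falls short of 61862625/34 but 3.5¹² ≈3.37922e+06 reaches it, so n = 12.

12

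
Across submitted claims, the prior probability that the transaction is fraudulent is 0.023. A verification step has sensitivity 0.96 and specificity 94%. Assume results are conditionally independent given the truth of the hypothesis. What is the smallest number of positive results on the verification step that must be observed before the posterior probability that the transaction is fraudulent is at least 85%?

Prior odds = 0.023/0.977 = 23/977.
False-positive rate = 1 − 0.94 = 0.06; likelihood ratio of a positive = 0.96/0.06 = 16.
Target odds: 0.85 ÷ 0.15 = 17/3.
Require 16ⁿ ≥ 17/3 ÷ (23/977) = 16609/69.
16¹ = 16 falls short of 16609/69 but 16² = 256 reaches it, so n = 2.

2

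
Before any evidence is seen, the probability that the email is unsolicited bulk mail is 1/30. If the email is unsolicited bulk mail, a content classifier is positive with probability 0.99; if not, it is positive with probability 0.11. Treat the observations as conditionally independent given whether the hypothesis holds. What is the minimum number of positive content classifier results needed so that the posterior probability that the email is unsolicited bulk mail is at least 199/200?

Prior odds = (1/30)/(29/30) = 1/29.
Likelihood ratio of a positive = 0.99/0.11 = 9.
Target posterior odds = 0.995/0.005 = 199.
Require 9ⁿ ≥ 199 ÷ (1/29) = 5771.
9³ = 729 falls short of 5771 but 9⁴ = 6561 reaches it, so n = 4.

4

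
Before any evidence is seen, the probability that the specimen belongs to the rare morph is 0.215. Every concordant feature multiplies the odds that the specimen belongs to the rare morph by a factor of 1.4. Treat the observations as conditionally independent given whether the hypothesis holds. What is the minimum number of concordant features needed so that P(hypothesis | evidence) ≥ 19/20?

13

Prior odds = 0.215/0.785 = 43/157.
Likelihood ratio per concordant feature = 1.4.
Target odds: 0.95 ÷ 0.05 = 19.
Require 1.4ⁿ ≥ 19 ÷ (43/157) = 2983/43.
1.4¹² ≈56.6939 falls short of 2983/43 but 1.4¹³ ≈79.3715 reaches it, so n = 13.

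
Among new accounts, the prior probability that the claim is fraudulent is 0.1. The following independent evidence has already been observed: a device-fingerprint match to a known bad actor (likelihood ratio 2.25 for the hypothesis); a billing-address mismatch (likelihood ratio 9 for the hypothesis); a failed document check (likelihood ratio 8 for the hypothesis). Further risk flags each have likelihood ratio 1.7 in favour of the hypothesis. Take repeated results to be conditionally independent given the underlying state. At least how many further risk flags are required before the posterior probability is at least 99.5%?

5

Prior odds = 0.1/0.9 = 1/9.
Combined Bayes factor of the evidence already in hand = 2.25 × 9 × 8 = 162.
Odds after that evidence = (1/9) × 162 = 18.
Target odds = 0.995/0.005 = 199.
Need 1.7ⁿ ≥ 199 ÷ 18 = 199/18.
1.7⁴ = 8.3521 falls short of 199/18 but 1.7⁵ = 1419857/100000 reaches it, so n = 5.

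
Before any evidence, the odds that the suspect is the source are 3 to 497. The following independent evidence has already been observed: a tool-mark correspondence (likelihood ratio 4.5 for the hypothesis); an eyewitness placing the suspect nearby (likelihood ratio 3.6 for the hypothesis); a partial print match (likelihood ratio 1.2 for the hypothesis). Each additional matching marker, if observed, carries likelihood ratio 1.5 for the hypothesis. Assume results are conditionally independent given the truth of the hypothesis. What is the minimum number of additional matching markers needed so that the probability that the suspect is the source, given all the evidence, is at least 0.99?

Prior odds = 3/497.
Combined Bayes factor of the evidence already in hand = 4.5 × 3.6 × 1.2 = 19.44.
Odds after that evidence = (3/497) × 19.44 = 1458/12425.
Target odds = 0.99/0.01 = 99.
Need 1.5ⁿ ≥ 99 ÷ (1458/12425) = 136675/162.
1.5¹⁶ = 43046721/65536 falls short of 136675/162 but 1.5¹⁷ = 129140163/131072 reaches it, so n = 17.

17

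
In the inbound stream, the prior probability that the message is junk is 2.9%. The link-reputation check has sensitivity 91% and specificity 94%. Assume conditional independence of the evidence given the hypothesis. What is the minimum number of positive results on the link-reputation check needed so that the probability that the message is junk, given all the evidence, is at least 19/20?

Prior odds = 0.029/0.971 = 29/971.
False-positive rate = 1 − 0.94 = 0.06; likelihood ratio of a positive = 0.91/0.06 = 91/6.
Target odds: 0.95 ÷ 0.05 = 19.
Require (91/6)ⁿ ≥ 19 ÷ (29/971) = 18449/29.
(91/6)² = 8281/36 falls short of 18449/29 but (91/6)³ = 753571/216 reaches it, so n = 3.

3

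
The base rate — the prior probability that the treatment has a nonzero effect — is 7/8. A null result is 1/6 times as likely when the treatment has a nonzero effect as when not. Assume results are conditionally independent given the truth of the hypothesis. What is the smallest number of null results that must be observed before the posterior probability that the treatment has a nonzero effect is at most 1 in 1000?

Prior odds = 0.875/0.125 = 7.
Likelihood ratio per null result = 1/6.
Target posterior odds = 0.001/0.999 = 1/999.
Need 7 × (1/6)ⁿ ≤ 1/999, i.e. (1/6)ⁿ ≤ 1/6993.
(1/6)⁴ = 1/1296 is still above 1/6993 but (1/6)⁵ = 1/7776 is at or below it, so n = 5.

5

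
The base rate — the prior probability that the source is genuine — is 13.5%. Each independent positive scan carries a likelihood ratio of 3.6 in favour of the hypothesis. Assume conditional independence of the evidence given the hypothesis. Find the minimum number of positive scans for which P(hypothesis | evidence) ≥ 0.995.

Prior odds: 0.135 ÷ 0.865 = 27/173.
Likelihood ratio per positive scan = 3.6.
Target posterior odds = 0.995/0.005 = 199.
Require 3.6ⁿ ≥ 199 ÷ (27/173) = 34427/27.
3.6⁵ = 604.66176 falls short of 34427/27 but 3.6⁶ = 34012224/15625 reaches it, so n = 6.

6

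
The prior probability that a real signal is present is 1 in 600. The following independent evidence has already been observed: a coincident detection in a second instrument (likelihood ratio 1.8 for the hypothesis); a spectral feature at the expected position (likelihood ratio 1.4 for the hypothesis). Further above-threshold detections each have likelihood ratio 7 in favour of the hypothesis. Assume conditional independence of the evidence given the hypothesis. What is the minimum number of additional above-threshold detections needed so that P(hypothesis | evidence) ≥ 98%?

5

Prior odds = (1/600)/(599/600) = 1/599.
Combined Bayes factor of the evidence already in hand = 1.8 × 1.4 = 2.52.
Odds after that evidence = (1/599) × 2.52 = 63/14975.
Target odds = 0.98/0.02 = 49.
Need 7ⁿ ≥ 49 ÷ (63/14975) = 104825/9.
7⁴ = 2401 falls short of 104825/9 but 7⁵ = 16807 reaches it, so n = 5.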